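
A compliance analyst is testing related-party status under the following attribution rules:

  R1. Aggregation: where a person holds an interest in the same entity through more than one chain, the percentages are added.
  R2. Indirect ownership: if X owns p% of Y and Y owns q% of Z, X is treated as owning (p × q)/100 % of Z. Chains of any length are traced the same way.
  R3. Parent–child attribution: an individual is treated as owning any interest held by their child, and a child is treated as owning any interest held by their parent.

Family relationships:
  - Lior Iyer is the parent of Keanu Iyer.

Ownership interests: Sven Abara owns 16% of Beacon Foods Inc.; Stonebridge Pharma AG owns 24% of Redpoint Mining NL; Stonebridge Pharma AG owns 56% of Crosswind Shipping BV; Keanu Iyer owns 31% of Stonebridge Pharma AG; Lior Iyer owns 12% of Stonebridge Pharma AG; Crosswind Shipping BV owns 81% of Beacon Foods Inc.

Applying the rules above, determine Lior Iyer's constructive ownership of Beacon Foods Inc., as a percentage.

19.5048%

By parent–child attribution (R3), Lior Iyer is treated as also owning Keanu Iyer's interest in Stonebridge Pharma AG, giving 12% + 31% = 43%.
Chain via Stonebridge Pharma AG → Crosswind Shipping BV (R2): 43% × 56% × 81% = 19.5048% of Beacon Foods Inc.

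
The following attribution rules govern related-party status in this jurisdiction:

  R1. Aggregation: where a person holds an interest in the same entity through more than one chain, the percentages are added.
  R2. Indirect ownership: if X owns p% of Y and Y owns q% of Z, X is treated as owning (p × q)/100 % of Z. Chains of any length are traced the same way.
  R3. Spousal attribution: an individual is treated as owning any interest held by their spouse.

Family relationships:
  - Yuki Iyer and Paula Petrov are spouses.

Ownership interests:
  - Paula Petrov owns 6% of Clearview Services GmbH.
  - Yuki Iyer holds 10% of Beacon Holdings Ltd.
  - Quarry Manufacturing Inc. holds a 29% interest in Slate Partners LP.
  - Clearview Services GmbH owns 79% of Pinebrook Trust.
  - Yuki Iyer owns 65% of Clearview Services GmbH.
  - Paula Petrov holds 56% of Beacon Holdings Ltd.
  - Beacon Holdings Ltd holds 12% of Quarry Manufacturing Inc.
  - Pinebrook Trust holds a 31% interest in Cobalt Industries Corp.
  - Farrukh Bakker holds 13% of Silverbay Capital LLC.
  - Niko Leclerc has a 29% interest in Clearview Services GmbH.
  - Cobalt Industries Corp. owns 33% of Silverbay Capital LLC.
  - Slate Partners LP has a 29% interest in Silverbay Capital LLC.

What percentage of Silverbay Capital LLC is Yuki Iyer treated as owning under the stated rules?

By spousal attribution (R3), Yuki Iyer is treated as also owning Paula Petrov's interest in Clearview Services GmbH, giving 65% + 6% = 71%.
By spousal attribution (R3), Yuki Iyer is treated as also owning Paula Petrov's interest in Beacon Holdings Ltd, giving 10% + 56% = 66%.
Chain via Clearview Services GmbH → Pinebrook Trust → Cobalt Industries Corp. (R2): 71% × 79% × 31% × 33% = 5.738007% of Silverbay Capital LLC.
Chain via Beacon Holdings Ltd → Quarry Manufacturing Inc. → Slate Partners LP (R2): 66% × 12% × 29% × 29% = 0.666072% of Silverbay Capital LLC.
Aggregating (R1): 5.738007% + 0.666072% = 6.404079%.

6.404079%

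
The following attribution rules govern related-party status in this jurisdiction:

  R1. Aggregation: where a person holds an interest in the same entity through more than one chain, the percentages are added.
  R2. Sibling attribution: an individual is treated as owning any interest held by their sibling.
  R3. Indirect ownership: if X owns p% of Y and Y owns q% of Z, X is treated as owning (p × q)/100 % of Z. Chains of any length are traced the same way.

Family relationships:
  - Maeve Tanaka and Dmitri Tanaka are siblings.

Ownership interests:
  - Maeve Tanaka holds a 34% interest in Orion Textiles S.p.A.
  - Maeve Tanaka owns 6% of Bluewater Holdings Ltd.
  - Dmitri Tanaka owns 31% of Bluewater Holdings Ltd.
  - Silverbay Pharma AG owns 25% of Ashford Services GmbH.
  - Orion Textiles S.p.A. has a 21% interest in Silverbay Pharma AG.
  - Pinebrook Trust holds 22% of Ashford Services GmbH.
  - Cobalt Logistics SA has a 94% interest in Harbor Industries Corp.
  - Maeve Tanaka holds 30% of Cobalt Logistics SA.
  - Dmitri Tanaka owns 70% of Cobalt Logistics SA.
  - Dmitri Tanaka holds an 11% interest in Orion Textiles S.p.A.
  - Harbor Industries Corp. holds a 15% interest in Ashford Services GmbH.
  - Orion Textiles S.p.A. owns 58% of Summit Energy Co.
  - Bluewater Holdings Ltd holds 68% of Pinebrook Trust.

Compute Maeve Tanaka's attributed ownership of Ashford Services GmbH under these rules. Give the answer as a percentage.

By sibling attribution (R2), Maeve Tanaka is treated as also owning Dmitri Tanaka's interest in Bluewater Holdings Ltd, giving 6% + 31% = 37%.
By sibling attribution (R2), Maeve Tanaka is treated as also owning Dmitri Tanaka's interest in Cobalt Logistics SA, giving 30% + 70% = 100%.
By sibling attribution (R2), Maeve Tanaka is treated as also owning Dmitri Tanaka's interest in Orion Textiles S.p.A, giving 34% + 11% = 45%.
Chain via Bluewater Holdings Ltd → Pinebrook Trust (R3): 37% × 68% × 22% = 5.5352% of Ashford Services GmbH.
Chain via Cobalt Logistics SA → Harbor Industries Corp. (R3): 100% × 94% × 15% = 14.1% of Ashford Services GmbH.
Chain via Orion Textiles S.p.A. → Silverbay Pharma AG (R3): 45% × 21% × 25% = 2.3625% of Ashford Services GmbH.
Aggregating (R1): 5.5352% + 14.1% + 2.3625% = 21.9977%.

21.9977%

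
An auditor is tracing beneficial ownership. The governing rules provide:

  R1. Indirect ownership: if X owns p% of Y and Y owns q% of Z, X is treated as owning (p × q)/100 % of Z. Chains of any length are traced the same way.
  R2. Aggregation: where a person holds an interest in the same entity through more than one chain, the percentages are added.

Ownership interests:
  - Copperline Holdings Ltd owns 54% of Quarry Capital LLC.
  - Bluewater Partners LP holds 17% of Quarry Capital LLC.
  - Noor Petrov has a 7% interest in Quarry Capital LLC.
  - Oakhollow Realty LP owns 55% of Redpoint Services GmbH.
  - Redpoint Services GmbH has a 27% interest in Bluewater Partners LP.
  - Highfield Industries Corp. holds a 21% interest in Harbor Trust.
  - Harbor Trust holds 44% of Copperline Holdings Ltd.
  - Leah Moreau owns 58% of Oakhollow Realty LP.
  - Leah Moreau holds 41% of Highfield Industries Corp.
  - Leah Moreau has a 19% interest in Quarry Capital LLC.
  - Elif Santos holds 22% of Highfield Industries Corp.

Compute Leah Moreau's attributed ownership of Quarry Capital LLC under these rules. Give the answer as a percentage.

Chain via Highfield Industries Corp. → Harbor Trust → Copperline Holdings Ltd (R1): 41% × 21% × 44% × 54% = 2.045736% of Quarry Capital LLC.
Chain via Oakhollow Realty LP → Redpoint Services GmbH → Bluewater Partners LP (R1): 58% × 55% × 27% × 17% = 1.46421% of Quarry Capital LLC.
Direct interest in Quarry Capital LLC: 19%.
Aggregating (R2): 2.045736% + 1.46421% + 19% = 22.509946%.

22.509946%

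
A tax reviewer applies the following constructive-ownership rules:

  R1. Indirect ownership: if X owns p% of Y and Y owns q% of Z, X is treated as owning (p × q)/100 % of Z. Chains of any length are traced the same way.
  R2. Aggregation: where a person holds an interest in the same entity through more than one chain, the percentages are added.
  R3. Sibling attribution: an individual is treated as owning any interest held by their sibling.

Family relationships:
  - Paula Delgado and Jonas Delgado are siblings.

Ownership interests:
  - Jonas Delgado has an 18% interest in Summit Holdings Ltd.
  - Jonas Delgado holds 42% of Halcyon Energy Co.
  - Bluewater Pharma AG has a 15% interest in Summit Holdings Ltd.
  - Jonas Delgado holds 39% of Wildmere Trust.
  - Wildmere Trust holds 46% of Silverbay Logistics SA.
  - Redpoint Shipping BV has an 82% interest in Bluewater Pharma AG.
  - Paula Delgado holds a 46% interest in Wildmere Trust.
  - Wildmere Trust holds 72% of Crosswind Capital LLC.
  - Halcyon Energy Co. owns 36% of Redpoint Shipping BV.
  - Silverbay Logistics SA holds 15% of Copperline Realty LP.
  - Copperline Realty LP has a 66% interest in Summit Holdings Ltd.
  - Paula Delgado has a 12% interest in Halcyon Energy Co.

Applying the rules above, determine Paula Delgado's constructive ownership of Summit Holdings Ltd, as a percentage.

By sibling attribution (R3), Paula Delgado is treated as also owning Jonas Delgado's interest in Wildmere Trust, giving 46% + 39% = 85%.
By sibling attribution (R3), Paula Delgado is treated as also owning Jonas Delgado's interest in Halcyon Energy Co, giving 12% + 42% = 54%.
By sibling attribution (R3), Paula Delgado is treated as owning Jonas Delgado's 18% interest in Summit Holdings Ltd.
Chain via Wildmere Trust → Silverbay Logistics SA → Copperline Realty LP (R1): 85% × 46% × 15% × 66% = 3.8709% of Summit Holdings Ltd.
Chain via Halcyon Energy Co. → Redpoint Shipping BV → Bluewater Pharma AG (R1): 54% × 36% × 82% × 15% = 2.39112% of Summit Holdings Ltd.
Direct interest in Summit Holdings Ltd: 18%.
Aggregating (R2): 3.8709% + 2.39112% + 18% = 24.26202%.

24.26202%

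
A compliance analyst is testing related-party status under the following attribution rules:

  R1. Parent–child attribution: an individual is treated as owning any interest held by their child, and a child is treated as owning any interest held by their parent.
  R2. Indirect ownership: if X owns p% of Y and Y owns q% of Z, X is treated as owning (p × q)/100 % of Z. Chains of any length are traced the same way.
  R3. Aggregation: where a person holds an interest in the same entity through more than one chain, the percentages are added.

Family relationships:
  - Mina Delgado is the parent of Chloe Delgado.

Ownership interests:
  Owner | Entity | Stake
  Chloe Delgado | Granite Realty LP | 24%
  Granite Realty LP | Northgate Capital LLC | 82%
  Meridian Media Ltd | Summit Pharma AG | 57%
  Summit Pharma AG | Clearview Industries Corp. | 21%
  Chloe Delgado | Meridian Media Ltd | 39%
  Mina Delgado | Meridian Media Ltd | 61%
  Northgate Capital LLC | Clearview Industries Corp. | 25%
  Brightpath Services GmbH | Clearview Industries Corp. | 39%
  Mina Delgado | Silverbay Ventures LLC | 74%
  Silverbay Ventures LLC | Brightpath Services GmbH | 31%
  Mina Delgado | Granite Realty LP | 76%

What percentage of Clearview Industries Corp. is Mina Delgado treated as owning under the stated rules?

41.4166%

By parent–child attribution (R1), Mina Delgado is treated as also owning Chloe Delgado's interest in Granite Realty LP, giving 76% + 24% = 100%.
By parent–child attribution (R1), Mina Delgado is treated as also owning Chloe Delgado's interest in Meridian Media Ltd, giving 61% + 39% = 100%.
Chain via Silverbay Ventures LLC → Brightpath Services GmbH (R2): 74% × 31% × 39% = 8.9466% of Clearview Industries Corp.
Chain via Granite Realty LP → Northgate Capital LLC (R2): 100% × 82% × 25% = 20.5% of Clearview Industries Corp.
Chain via Meridian Media Ltd → Summit Pharma AG (R2): 100% × 57% × 21% = 11.97% of Clearview Industries Corp.
Aggregating (R3): 8.9466% + 20.5% + 11.97% = 41.4166%.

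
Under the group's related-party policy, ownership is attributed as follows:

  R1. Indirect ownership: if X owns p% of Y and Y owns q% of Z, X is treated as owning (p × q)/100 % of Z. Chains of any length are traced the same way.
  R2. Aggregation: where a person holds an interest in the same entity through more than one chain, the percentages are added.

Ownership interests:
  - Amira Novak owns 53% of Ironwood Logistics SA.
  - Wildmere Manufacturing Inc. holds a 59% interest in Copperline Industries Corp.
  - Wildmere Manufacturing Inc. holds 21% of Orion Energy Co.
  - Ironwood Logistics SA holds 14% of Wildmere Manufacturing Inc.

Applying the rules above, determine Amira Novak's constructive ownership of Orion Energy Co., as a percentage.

1.5582%

Chain via Ironwood Logistics SA → Wildmere Manufacturing Inc. (R1): 53% × 14% × 21% = 1.5582% of Orion Energy Co.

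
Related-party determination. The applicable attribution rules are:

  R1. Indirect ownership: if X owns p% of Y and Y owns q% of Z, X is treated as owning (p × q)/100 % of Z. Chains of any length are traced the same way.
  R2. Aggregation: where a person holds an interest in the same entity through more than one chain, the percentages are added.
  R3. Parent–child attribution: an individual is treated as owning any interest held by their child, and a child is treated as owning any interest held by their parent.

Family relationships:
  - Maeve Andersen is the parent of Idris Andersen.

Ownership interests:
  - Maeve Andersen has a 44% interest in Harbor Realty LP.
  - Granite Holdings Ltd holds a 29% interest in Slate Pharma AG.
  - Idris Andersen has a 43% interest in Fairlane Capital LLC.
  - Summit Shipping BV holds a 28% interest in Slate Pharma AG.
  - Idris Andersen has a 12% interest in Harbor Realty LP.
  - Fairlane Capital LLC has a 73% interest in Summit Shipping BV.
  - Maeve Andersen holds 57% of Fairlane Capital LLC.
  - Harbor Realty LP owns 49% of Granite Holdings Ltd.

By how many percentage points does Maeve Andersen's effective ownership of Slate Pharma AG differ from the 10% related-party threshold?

By parent–child attribution (R3), Maeve Andersen is treated as also owning Idris Andersen's interest in Fairlane Capital LLC, giving 57% + 43% = 100%.
By parent–child attribution (R3), Maeve Andersen is treated as also owning Idris Andersen's interest in Harbor Realty LP, giving 44% + 12% = 56%.
Chain via Fairlane Capital LLC → Summit Shipping BV (R1): 100% × 73% × 28% = 20.44% of Slate Pharma AG.
Chain via Harbor Realty LP → Granite Holdings Ltd (R1): 56% × 49% × 29% = 7.9576% of Slate Pharma AG.
Aggregating (R2): 20.44% + 7.9576% = 28.3976%.
28.3976% exceeds the 10% threshold by 18.3976 percentage points.

18.3976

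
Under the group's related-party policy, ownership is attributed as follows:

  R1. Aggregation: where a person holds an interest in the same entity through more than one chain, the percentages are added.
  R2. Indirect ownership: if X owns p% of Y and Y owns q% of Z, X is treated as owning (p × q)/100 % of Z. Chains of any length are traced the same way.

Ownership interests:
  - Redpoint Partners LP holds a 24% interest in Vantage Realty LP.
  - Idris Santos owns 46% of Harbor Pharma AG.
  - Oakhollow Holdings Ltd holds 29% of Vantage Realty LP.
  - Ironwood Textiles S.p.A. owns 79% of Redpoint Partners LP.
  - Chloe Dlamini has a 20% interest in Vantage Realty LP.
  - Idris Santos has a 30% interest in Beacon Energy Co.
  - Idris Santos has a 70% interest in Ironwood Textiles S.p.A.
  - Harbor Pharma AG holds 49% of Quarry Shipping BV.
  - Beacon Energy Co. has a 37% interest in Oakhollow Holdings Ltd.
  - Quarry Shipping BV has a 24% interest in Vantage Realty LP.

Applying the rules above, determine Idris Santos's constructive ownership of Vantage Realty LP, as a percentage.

21.9006%

Chain via Ironwood Textiles S.p.A. → Redpoint Partners LP (R2): 70% × 79% × 24% = 13.272% of Vantage Realty LP.
Chain via Beacon Energy Co. → Oakhollow Holdings Ltd (R2): 30% × 37% × 29% = 3.219% of Vantage Realty LP.
Chain via Harbor Pharma AG → Quarry Shipping BV (R2): 46% × 49% × 24% = 5.4096% of Vantage Realty LP.
Aggregating (R1): 13.272% + 3.219% + 5.4096% = 21.9006%.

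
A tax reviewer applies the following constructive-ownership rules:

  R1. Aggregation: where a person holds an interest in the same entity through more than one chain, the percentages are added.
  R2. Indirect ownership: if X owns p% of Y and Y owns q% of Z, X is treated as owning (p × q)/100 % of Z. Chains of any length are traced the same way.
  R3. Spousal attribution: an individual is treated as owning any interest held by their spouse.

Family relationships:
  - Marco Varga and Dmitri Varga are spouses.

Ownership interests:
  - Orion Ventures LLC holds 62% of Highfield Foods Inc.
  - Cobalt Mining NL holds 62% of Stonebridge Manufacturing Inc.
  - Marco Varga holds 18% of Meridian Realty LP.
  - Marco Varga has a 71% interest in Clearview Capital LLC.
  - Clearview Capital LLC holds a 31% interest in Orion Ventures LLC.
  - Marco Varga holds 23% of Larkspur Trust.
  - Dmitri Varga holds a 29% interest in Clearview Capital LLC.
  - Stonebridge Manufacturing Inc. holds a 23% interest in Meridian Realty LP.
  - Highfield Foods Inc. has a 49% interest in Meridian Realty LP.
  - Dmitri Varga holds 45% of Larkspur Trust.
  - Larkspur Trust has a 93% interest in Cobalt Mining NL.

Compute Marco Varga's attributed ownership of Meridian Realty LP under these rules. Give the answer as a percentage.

By spousal attribution (R3), Marco Varga is treated as also owning Dmitri Varga's interest in Larkspur Trust, giving 23% + 45% = 68%.
By spousal attribution (R3), Marco Varga is treated as also owning Dmitri Varga's interest in Clearview Capital LLC, giving 71% + 29% = 100%.
Chain via Larkspur Trust → Cobalt Mining NL → Stonebridge Manufacturing Inc. (R2): 68% × 93% × 62% × 23% = 9.018024% of Meridian Realty LP.
Chain via Clearview Capital LLC → Orion Ventures LLC → Highfield Foods Inc. (R2): 100% × 31% × 62% × 49% = 9.4178% of Meridian Realty LP.
Direct interest in Meridian Realty LP: 18%.
Aggregating (R1): 9.018024% + 9.4178% + 18% = 36.435824%.

36.435824%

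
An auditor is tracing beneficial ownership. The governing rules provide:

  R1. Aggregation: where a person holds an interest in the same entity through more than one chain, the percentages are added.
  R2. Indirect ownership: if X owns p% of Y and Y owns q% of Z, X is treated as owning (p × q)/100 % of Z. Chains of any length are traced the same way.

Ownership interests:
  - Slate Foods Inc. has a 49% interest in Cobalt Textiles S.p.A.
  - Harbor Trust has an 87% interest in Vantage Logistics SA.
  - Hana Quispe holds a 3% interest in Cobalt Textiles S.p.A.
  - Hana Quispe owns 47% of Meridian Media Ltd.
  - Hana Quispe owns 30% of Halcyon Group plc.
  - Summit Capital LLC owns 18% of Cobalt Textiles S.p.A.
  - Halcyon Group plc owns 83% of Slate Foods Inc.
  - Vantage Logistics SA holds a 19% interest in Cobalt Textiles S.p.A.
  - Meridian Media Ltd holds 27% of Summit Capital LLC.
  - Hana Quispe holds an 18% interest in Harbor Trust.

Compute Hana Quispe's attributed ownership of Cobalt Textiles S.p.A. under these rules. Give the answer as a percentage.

20.4606%

Chain via Harbor Trust → Vantage Logistics SA (R2): 18% × 87% × 19% = 2.9754% of Cobalt Textiles S.p.A.
Chain via Halcyon Group plc → Slate Foods Inc. (R2): 30% × 83% × 49% = 12.201% of Cobalt Textiles S.p.A.
Chain via Meridian Media Ltd → Summit Capital LLC (R2): 47% × 27% × 18% = 2.2842% of Cobalt Textiles S.p.A.
Direct interest in Cobalt Textiles S.p.A: 3%.
Aggregating (R1): 2.9754% + 12.201% + 2.2842% + 3% = 20.4606%.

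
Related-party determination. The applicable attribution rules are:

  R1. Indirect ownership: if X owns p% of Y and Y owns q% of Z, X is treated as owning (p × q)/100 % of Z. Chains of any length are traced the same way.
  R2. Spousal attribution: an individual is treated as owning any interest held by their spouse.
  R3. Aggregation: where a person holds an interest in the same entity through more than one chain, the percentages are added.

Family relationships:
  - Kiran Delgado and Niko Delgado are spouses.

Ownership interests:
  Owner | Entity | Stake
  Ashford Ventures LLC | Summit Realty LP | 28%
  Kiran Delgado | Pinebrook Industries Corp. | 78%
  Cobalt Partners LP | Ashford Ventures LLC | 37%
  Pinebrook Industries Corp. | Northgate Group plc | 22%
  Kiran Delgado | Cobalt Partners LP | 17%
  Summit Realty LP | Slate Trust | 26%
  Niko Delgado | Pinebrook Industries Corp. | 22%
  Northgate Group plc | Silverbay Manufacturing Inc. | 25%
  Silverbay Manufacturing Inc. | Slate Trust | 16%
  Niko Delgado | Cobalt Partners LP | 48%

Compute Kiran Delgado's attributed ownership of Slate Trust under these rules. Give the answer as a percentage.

2.63084%

By spousal attribution (R2), Kiran Delgado is treated as also owning Niko Delgado's interest in Cobalt Partners LP, giving 17% + 48% = 65%.
By spousal attribution (R2), Kiran Delgado is treated as also owning Niko Delgado's interest in Pinebrook Industries Corp, giving 78% + 22% = 100%.
Chain via Cobalt Partners LP → Ashford Ventures LLC → Summit Realty LP (R1): 65% × 37% × 28% × 26% = 1.75084% of Slate Trust.
Chain via Pinebrook Industries Corp. → Northgate Group plc → Silverbay Manufacturing Inc. (R1): 100% × 22% × 25% × 16% = 0.88% of Slate Trust.
Aggregating (R3): 1.75084% + 0.88% = 2.63084%.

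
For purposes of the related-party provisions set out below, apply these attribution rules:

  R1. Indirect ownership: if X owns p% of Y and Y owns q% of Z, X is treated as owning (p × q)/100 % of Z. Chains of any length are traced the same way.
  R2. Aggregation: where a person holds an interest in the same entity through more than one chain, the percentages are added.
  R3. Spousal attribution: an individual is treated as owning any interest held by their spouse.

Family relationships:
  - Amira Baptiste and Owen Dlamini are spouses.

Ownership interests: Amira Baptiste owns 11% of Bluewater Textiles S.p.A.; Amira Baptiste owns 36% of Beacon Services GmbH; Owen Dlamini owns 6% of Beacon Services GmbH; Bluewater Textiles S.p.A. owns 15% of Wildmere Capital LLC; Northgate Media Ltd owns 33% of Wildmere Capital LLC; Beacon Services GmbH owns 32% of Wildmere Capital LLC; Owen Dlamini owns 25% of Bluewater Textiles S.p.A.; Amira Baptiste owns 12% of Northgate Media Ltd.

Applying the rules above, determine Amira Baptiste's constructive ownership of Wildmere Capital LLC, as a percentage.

By spousal attribution (R3), Amira Baptiste is treated as also owning Owen Dlamini's interest in Bluewater Textiles S.p.A, giving 11% + 25% = 36%.
By spousal attribution (R3), Amira Baptiste is treated as also owning Owen Dlamini's interest in Beacon Services GmbH, giving 36% + 6% = 42%.
Chain via Bluewater Textiles S.p.A. (R1): 36% × 15% = 5.4% of Wildmere Capital LLC.
Chain via Beacon Services GmbH (R1): 42% × 32% = 13.44% of Wildmere Capital LLC.
Chain via Northgate Media Ltd (R1): 12% × 33% = 3.96% of Wildmere Capital LLC.
Aggregating (R2): 5.4% + 13.44% + 3.96% = 22.8%.

22.8%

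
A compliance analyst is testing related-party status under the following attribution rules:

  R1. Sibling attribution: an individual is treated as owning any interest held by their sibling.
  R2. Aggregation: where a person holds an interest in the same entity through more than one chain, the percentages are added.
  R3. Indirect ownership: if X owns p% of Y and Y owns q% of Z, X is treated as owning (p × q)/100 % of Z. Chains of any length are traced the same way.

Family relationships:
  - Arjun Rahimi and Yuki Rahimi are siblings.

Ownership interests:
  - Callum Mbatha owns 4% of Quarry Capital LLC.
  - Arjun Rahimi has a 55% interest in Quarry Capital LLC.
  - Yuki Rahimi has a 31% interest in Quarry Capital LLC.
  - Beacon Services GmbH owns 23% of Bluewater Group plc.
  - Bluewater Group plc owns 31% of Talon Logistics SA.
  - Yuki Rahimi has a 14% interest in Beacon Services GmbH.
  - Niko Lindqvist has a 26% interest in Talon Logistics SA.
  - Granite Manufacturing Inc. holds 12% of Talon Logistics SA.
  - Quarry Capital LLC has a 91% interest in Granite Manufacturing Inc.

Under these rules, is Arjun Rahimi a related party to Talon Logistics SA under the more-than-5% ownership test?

By sibling attribution (R1), Arjun Rahimi is treated as also owning Yuki Rahimi's interest in Quarry Capital LLC, giving 55% + 31% = 86%.
By sibling attribution (R1), Arjun Rahimi is treated as owning Yuki Rahimi's 14% interest in Beacon Services GmbH.
Chain via Quarry Capital LLC → Granite Manufacturing Inc. (R3): 86% × 91% × 12% = 9.3912% of Talon Logistics SA.
Chain via Beacon Services GmbH → Bluewater Group plc (R3): 14% × 23% × 31% = 0.9982% of Talon Logistics SA.
Aggregating (R2): 9.3912% + 0.9982% = 10.3894%.
10.3894% exceeds the 5% threshold, so Arjun is a related party to Talon Logistics SA.

Yes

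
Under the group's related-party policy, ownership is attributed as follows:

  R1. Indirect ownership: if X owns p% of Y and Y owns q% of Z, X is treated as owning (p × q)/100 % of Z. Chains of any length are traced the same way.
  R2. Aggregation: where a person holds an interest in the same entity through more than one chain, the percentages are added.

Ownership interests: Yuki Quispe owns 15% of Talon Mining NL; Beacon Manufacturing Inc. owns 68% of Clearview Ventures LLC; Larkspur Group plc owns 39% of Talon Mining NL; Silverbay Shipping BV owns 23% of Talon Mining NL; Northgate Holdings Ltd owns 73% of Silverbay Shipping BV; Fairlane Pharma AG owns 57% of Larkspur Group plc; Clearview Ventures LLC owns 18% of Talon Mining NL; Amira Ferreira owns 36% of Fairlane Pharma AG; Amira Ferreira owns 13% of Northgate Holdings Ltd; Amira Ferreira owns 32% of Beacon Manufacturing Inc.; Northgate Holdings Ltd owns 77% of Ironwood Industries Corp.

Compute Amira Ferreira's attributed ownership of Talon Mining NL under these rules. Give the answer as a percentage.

Chain via Northgate Holdings Ltd → Silverbay Shipping BV (R1): 13% × 73% × 23% = 2.1827% of Talon Mining NL.
Chain via Beacon Manufacturing Inc. → Clearview Ventures LLC (R1): 32% × 68% × 18% = 3.9168% of Talon Mining NL.
Chain via Fairlane Pharma AG → Larkspur Group plc (R1): 36% × 57% × 39% = 8.0028% of Talon Mining NL.
Aggregating (R2): 2.1827% + 3.9168% + 8.0028% = 14.1023%.

14.1023%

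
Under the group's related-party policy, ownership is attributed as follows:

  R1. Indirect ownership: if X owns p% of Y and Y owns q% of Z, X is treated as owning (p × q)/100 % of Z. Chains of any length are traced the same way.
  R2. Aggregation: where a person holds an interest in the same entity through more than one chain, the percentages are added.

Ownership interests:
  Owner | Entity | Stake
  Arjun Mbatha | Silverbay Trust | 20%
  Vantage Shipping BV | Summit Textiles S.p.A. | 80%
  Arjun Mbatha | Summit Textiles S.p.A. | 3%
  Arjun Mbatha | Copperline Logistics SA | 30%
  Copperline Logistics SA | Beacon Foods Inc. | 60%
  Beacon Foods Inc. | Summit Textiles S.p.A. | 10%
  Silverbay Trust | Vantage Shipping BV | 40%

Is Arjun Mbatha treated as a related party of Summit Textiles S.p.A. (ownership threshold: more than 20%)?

No

Chain via Silverbay Trust → Vantage Shipping BV (R1): 20% × 40% × 80% = 6.4% of Summit Textiles S.p.A.
Chain via Copperline Logistics SA → Beacon Foods Inc. (R1): 30% × 60% × 10% = 1.8% of Summit Textiles S.p.A.
Direct interest in Summit Textiles S.p.A: 3%.
Aggregating (R2): 6.4% + 1.8% + 3% = 11.2%.
11.2% does not exceed the 20% threshold, so Arjun is not a related party to Summit Textiles S.p.A.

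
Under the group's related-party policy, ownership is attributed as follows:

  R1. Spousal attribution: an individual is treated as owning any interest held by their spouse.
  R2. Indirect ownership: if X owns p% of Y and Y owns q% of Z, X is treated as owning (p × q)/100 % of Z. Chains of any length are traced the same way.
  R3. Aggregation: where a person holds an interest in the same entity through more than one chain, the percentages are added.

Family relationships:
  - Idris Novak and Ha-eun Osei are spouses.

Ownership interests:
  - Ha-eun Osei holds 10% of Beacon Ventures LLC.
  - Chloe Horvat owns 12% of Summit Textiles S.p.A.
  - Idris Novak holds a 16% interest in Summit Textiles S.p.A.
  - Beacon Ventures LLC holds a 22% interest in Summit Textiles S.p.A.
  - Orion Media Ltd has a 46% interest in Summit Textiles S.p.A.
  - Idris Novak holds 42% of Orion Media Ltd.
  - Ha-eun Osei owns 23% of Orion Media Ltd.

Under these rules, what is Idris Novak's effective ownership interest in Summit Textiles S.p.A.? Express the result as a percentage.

By spousal attribution (R1), Idris Novak is treated as also owning Ha-eun Osei's interest in Orion Media Ltd, giving 42% + 23% = 65%.
By spousal attribution (R1), Idris Novak is treated as owning Ha-eun Osei's 10% interest in Beacon Ventures LLC.
Chain via Orion Media Ltd (R2): 65% × 46% = 29.9% of Summit Textiles S.p.A.
Direct interest in Summit Textiles S.p.A: 16%.
Chain via Beacon Ventures LLC (R2): 10% × 22% = 2.2% of Summit Textiles S.p.A.
Aggregating (R3): 29.9% + 16% + 2.2% = 48.1%.

48.1%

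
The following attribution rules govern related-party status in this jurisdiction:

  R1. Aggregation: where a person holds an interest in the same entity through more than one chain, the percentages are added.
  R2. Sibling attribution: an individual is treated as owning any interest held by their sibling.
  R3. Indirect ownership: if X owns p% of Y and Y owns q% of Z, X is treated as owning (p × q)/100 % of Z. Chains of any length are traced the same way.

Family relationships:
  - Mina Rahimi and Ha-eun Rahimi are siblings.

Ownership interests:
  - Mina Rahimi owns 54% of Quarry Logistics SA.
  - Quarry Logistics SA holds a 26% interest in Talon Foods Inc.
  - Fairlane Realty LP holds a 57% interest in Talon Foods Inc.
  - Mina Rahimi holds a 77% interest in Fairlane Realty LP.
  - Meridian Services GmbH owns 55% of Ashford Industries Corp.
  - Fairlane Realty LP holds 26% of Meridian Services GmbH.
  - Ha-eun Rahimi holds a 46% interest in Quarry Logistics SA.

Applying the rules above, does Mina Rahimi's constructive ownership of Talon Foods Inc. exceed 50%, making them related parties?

Yes

By sibling attribution (R2), Mina Rahimi is treated as also owning Ha-eun Rahimi's interest in Quarry Logistics SA, giving 54% + 46% = 100%.
Chain via Quarry Logistics SA (R3): 100% × 26% = 26% of Talon Foods Inc.
Chain via Fairlane Realty LP (R3): 77% × 57% = 43.89% of Talon Foods Inc.
Aggregating (R1): 26% + 43.89% = 69.89%.
69.89% exceeds the 50% threshold, so Mina is a related party to Talon Foods Inc.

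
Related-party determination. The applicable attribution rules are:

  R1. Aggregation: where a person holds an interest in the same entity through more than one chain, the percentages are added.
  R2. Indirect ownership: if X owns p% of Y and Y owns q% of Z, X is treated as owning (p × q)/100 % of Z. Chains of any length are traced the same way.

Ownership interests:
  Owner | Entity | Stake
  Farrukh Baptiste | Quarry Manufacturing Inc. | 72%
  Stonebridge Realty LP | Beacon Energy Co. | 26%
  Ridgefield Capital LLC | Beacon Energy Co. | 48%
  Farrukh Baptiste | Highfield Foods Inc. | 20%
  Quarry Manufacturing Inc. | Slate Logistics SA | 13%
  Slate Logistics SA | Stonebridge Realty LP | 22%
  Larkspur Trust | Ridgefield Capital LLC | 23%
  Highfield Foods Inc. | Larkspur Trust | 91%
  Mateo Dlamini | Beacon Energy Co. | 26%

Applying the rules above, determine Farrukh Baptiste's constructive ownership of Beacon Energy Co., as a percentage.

Chain via Highfield Foods Inc. → Larkspur Trust → Ridgefield Capital LLC (R2): 20% × 91% × 23% × 48% = 2.00928% of Beacon Energy Co.
Chain via Quarry Manufacturing Inc. → Slate Logistics SA → Stonebridge Realty LP (R2): 72% × 13% × 22% × 26% = 0.535392% of Beacon Energy Co.
Aggregating (R1): 2.00928% + 0.535392% = 2.544672%.

2.544672%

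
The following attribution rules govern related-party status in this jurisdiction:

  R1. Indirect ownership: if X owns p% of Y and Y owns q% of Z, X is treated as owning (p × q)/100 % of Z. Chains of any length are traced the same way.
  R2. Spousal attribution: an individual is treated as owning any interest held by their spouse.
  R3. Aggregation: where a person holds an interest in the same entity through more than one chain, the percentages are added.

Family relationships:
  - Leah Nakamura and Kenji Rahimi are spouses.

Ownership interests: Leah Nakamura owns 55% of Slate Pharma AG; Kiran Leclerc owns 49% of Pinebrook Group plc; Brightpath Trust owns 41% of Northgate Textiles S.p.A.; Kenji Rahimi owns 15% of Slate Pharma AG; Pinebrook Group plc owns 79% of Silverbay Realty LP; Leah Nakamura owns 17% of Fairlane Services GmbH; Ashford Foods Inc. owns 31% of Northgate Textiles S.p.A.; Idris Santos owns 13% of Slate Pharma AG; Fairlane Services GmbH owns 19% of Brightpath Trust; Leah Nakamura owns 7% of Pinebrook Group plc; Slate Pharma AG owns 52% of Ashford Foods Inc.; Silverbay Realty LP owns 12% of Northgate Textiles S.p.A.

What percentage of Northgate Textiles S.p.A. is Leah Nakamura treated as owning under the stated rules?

By spousal attribution (R2), Leah Nakamura is treated as also owning Kenji Rahimi's interest in Slate Pharma AG, giving 55% + 15% = 70%.
Chain via Fairlane Services GmbH → Brightpath Trust (R1): 17% × 19% × 41% = 1.3243% of Northgate Textiles S.p.A.
Chain via Pinebrook Group plc → Silverbay Realty LP (R1): 7% × 79% × 12% = 0.6636% of Northgate Textiles S.p.A.
Chain via Slate Pharma AG → Ashford Foods Inc. (R1): 70% × 52% × 31% = 11.284% of Northgate Textiles S.p.A.
Aggregating (R3): 1.3243% + 0.6636% + 11.284% = 13.2719%.

13.2719%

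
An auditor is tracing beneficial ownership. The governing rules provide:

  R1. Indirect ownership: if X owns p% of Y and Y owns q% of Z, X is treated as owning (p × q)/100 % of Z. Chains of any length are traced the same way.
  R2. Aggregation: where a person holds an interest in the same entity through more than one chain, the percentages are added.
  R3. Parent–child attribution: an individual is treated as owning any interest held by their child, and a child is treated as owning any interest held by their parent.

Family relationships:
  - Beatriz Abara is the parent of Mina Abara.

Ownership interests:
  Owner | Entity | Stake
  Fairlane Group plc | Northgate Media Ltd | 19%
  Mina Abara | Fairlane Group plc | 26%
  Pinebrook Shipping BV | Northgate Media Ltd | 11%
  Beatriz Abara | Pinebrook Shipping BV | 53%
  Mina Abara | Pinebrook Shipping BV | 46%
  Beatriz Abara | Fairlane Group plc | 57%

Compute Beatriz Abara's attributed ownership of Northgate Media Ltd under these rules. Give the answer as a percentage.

By parent–child attribution (R3), Beatriz Abara is treated as also owning Mina Abara's interest in Pinebrook Shipping BV, giving 53% + 46% = 99%.
By parent–child attribution (R3), Beatriz Abara is treated as also owning Mina Abara's interest in Fairlane Group plc, giving 57% + 26% = 83%.
Chain via Pinebrook Shipping BV (R1): 99% × 11% = 10.89% of Northgate Media Ltd.
Chain via Fairlane Group plc (R1): 83% × 19% = 15.77% of Northgate Media Ltd.
Aggregating (R2): 10.89% + 15.77% = 26.66%.

26.66%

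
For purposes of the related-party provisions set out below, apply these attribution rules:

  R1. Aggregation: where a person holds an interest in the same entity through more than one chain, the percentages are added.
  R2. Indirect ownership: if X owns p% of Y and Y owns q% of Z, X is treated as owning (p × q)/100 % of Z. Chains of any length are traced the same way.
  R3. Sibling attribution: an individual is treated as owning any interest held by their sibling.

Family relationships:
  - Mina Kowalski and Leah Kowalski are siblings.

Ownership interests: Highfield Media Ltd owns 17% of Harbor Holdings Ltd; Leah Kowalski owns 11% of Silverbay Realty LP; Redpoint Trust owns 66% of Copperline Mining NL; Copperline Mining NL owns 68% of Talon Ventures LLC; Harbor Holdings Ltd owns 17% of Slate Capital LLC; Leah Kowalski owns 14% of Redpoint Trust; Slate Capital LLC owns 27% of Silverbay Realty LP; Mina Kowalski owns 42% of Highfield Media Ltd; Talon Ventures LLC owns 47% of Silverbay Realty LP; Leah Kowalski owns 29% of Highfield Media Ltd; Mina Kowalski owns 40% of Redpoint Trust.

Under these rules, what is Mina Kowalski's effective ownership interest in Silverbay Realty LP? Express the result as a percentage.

22.944557%

By sibling attribution (R3), Mina Kowalski is treated as also owning Leah Kowalski's interest in Highfield Media Ltd, giving 42% + 29% = 71%.
By sibling attribution (R3), Mina Kowalski is treated as also owning Leah Kowalski's interest in Redpoint Trust, giving 40% + 14% = 54%.
By sibling attribution (R3), Mina Kowalski is treated as owning Leah Kowalski's 11% interest in Silverbay Realty LP.
Chain via Highfield Media Ltd → Harbor Holdings Ltd → Slate Capital LLC (R2): 71% × 17% × 17% × 27% = 0.554013% of Silverbay Realty LP.
Chain via Redpoint Trust → Copperline Mining NL → Talon Ventures LLC (R2): 54% × 66% × 68% × 47% = 11.390544% of Silverbay Realty LP.
Direct interest in Silverbay Realty LP: 11%.
Aggregating (R1): 0.554013% + 11.390544% + 11% = 22.944557%.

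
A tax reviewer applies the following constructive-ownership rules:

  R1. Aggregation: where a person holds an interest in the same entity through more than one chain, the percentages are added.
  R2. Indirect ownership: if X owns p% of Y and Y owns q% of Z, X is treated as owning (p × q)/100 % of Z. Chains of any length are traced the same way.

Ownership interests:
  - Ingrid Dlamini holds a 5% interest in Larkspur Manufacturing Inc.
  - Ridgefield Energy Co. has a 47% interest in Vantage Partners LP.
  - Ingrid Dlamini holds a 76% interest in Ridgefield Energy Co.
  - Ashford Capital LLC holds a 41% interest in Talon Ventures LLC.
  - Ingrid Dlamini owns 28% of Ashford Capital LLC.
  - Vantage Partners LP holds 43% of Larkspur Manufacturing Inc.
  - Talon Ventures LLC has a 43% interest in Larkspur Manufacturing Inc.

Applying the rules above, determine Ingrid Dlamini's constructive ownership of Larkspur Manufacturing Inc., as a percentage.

25.296%

Chain via Ashford Capital LLC → Talon Ventures LLC (R2): 28% × 41% × 43% = 4.9364% of Larkspur Manufacturing Inc.
Chain via Ridgefield Energy Co. → Vantage Partners LP (R2): 76% × 47% × 43% = 15.3596% of Larkspur Manufacturing Inc.
Direct interest in Larkspur Manufacturing Inc: 5%.
Aggregating (R1): 4.9364% + 15.3596% + 5% = 25.296%.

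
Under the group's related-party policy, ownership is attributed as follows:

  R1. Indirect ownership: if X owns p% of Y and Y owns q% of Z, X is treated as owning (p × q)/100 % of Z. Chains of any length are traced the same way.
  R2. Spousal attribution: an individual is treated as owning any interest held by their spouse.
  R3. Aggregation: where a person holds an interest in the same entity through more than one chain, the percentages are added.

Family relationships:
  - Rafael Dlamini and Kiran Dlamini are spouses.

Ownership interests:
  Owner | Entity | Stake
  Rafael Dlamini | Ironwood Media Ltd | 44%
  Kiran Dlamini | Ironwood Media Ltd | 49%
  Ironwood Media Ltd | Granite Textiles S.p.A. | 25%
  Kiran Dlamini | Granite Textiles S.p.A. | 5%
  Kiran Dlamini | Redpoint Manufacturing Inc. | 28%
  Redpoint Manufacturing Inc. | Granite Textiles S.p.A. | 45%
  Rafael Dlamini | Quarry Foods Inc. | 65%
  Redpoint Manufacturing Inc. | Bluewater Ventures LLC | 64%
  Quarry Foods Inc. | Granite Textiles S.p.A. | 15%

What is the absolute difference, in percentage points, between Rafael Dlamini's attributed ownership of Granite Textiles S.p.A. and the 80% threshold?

By spousal attribution (R2), Rafael Dlamini is treated as also owning Kiran Dlamini's interest in Ironwood Media Ltd, giving 44% + 49% = 93%.
By spousal attribution (R2), Rafael Dlamini is treated as owning Kiran Dlamini's 28% interest in Redpoint Manufacturing Inc.
By spousal attribution (R2), Rafael Dlamini is treated as owning Kiran Dlamini's 5% interest in Granite Textiles S.p.A.
Chain via Quarry Foods Inc. (R1): 65% × 15% = 9.75% of Granite Textiles S.p.A.
Chain via Ironwood Media Ltd (R1): 93% × 25% = 23.25% of Granite Textiles S.p.A.
Chain via Redpoint Manufacturing Inc. (R1): 28% × 45% = 12.6% of Granite Textiles S.p.A.
Direct interest in Granite Textiles S.p.A: 5%.
Aggregating (R3): 9.75% + 23.25% + 12.6% + 5% = 50.6%.
50.6% falls short of the 80% threshold by 29.4 percentage points.

29.4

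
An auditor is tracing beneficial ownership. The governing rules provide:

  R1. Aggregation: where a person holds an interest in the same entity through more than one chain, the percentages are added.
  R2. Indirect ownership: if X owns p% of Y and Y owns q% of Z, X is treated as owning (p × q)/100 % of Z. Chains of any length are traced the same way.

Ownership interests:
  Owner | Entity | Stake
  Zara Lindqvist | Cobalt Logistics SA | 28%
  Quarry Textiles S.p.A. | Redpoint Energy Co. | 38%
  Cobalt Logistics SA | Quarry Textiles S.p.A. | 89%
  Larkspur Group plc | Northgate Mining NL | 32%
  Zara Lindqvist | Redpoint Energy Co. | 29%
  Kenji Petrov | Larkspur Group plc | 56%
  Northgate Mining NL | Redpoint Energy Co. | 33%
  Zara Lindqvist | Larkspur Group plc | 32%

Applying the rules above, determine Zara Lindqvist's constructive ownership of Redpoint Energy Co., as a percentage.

Chain via Cobalt Logistics SA → Quarry Textiles S.p.A. (R2): 28% × 89% × 38% = 9.4696% of Redpoint Energy Co.
Chain via Larkspur Group plc → Northgate Mining NL (R2): 32% × 32% × 33% = 3.3792% of Redpoint Energy Co.
Direct interest in Redpoint Energy Co: 29%.
Aggregating (R1): 9.4696% + 3.3792% + 29% = 41.8488%.

41.8488%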